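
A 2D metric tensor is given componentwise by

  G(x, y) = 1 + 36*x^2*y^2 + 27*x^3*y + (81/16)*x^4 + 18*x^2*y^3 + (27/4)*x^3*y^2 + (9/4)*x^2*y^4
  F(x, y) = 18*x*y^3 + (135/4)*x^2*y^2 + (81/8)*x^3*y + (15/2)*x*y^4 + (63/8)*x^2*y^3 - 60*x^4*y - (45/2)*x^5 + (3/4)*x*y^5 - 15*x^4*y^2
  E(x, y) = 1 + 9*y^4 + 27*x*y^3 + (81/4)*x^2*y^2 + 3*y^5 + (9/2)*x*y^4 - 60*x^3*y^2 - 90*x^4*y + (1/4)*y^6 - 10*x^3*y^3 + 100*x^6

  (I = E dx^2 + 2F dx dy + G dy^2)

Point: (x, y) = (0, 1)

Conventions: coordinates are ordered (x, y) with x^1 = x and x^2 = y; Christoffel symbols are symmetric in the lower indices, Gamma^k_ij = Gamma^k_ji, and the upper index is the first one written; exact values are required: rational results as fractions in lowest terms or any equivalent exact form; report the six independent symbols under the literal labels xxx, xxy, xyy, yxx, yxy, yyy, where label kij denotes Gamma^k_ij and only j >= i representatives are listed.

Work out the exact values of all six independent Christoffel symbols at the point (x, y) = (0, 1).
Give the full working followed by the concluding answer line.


E = 53/4, F = 0, G = 1 at the point
E_x = 63/2, E_y = 105/2, F_x = 105/4, F_y = 0, G_x = 0, G_y = 0
EG - F^2 = 53/4;  g^inv = (4/53) * [[1, 0], [0, 53/4]]
first-kind symbols [ij,l] = (1/2)(d_i g_jl + d_j g_il - d_l g_ij): [xx,x] = E_x/2 = 63/4, [xx,y] = F_x - E_y/2 = 0, [xy,x] = E_y/2 = 105/4, [xy,y] = G_x/2 = 0, [yy,x] = F_y - G_x/2 = 0, [yy,y] = G_y/2 = 0
Gamma^x_ij = (G*[ij,x] - F*[ij,y])/(EG - F^2), Gamma^y_ij = (E*[ij,y] - F*[ij,x])/(EG - F^2)

Answer: Gamma_xxx = 63/53, Gamma_xxy = 105/53, Gamma_xyy = 0, Gamma_yxx = 0, Gamma_yxy = 0, Gamma_yyy = 0


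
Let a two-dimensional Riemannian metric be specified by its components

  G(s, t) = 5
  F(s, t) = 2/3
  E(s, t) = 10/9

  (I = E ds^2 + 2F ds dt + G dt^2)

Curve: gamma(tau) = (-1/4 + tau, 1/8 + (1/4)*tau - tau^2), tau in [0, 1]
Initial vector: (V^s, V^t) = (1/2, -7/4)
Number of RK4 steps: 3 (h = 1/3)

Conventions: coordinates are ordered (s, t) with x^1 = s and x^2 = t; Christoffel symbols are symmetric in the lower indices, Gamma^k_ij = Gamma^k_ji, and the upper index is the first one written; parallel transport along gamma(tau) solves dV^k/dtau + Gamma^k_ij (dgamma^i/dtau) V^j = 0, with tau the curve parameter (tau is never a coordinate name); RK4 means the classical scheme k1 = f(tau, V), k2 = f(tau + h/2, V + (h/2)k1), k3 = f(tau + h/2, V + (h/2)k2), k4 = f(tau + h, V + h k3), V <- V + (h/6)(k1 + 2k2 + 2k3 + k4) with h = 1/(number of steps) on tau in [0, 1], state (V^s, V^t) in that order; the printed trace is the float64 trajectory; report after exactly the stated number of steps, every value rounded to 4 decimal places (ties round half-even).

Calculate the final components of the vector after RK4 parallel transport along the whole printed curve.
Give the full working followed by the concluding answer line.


gamma'(tau) = (1, 1/4 - 2*tau); f(tau, V)^k = -Gamma^k_ij(gamma(tau)) gamma'^i(tau) V^j; h = 1/3; intermediate values shown to 6 dp
curve data and Christoffel symbols at the stage parameters:
  tau = 0.000000: gamma = (-0.250000, 0.125000), gamma' = (1.000000, 0.250000); Gamma_sss = 0.000000, Gamma_sst = 0.000000, Gamma_stt = 0.000000, Gamma_tss = 0.000000, Gamma_tst = 0.000000, Gamma_ttt = 0.000000
  tau = 0.166667: gamma = (-0.083333, 0.138889), gamma' = (1.000000, -0.083333); Gamma_sss = 0.000000, Gamma_sst = 0.000000, Gamma_stt = 0.000000, Gamma_tss = 0.000000, Gamma_tst = 0.000000, Gamma_ttt = 0.000000
  tau = 0.333333: gamma = (0.083333, 0.097222), gamma' = (1.000000, -0.416667); Gamma_sss = 0.000000, Gamma_sst = 0.000000, Gamma_stt = 0.000000, Gamma_tss = 0.000000, Gamma_tst = 0.000000, Gamma_ttt = 0.000000
  tau = 0.500000: gamma = (0.250000, 0.000000), gamma' = (1.000000, -0.750000); Gamma_sss = 0.000000, Gamma_sst = 0.000000, Gamma_stt = 0.000000, Gamma_tss = 0.000000, Gamma_tst = 0.000000, Gamma_ttt = 0.000000
  tau = 0.666667: gamma = (0.416667, -0.152778), gamma' = (1.000000, -1.083333); Gamma_sss = 0.000000, Gamma_sst = 0.000000, Gamma_stt = 0.000000, Gamma_tss = 0.000000, Gamma_tst = 0.000000, Gamma_ttt = 0.000000
  tau = 0.833333: gamma = (0.583333, -0.361111), gamma' = (1.000000, -1.416667); Gamma_sss = 0.000000, Gamma_sst = 0.000000, Gamma_stt = 0.000000, Gamma_tss = 0.000000, Gamma_tst = 0.000000, Gamma_ttt = 0.000000
  tau = 1.000000: gamma = (0.750000, -0.625000), gamma' = (1.000000, -1.750000); Gamma_sss = 0.000000, Gamma_sst = 0.000000, Gamma_stt = 0.000000, Gamma_tss = 0.000000, Gamma_tst = 0.000000, Gamma_ttt = 0.000000
step 0: V^s = 0.5000, V^t = -1.7500
step 1: k1 = (0.000000, 0.000000), k2 = (0.000000, 0.000000), k3 = (0.000000, 0.000000), k4 = (0.000000, 0.000000); V <- V + (h/6)(k1 + 2k2 + 2k3 + k4): V^s = 0.5000, V^t = -1.7500
step 2: k1 = (0.000000, 0.000000), k2 = (0.000000, 0.000000), k3 = (0.000000, 0.000000), k4 = (0.000000, 0.000000); V <- V + (h/6)(k1 + 2k2 + 2k3 + k4): V^s = 0.5000, V^t = -1.7500
step 3: k1 = (0.000000, 0.000000), k2 = (0.000000, 0.000000), k3 = (0.000000, 0.000000), k4 = (0.000000, 0.000000); V <- V + (h/6)(k1 + 2k2 + 2k3 + k4): V^s = 0.5000, V^t = -1.7500

Answer: V^s = 0.5000, V^t = -1.7500


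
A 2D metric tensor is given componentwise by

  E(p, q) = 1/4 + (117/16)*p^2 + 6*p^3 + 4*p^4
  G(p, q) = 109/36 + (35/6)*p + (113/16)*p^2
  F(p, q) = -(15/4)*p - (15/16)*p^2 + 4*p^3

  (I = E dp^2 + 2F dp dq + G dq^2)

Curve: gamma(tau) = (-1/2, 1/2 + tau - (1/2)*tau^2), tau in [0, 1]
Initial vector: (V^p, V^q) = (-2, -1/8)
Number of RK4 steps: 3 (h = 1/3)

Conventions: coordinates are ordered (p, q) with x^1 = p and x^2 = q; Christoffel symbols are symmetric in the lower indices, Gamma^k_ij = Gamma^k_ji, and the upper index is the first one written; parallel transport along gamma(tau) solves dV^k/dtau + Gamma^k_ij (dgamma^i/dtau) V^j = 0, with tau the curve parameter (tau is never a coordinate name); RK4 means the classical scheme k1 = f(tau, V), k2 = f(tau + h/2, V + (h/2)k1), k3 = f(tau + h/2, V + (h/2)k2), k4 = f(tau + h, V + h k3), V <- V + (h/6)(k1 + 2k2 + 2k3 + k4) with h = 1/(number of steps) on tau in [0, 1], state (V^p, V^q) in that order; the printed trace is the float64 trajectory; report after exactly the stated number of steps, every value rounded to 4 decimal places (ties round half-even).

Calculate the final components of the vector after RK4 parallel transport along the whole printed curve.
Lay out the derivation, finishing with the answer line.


gamma'(tau) = (0, 1 - tau); f(tau, V)^k = -Gamma^k_ij(gamma(tau)) gamma'^i(tau) V^j; h = 1/3; intermediate values shown to 6 dp
curve data and Christoffel symbols at the stage parameters:
  tau = 0.000000: gamma = (-0.500000, 0.500000), gamma' = (0.000000, 1.000000); Gamma_ppp = -2.848056, Gamma_ppq = 0.422117, Gamma_pqq = 0.694533, Gamma_qpp = 1.830872, Gamma_qpq = -0.584025, Gamma_qqq = -0.422117
  tau = 0.166667: gamma = (-0.500000, 0.652778), gamma' = (0.000000, 0.833333); Gamma_ppp = -2.848056, Gamma_ppq = 0.422117, Gamma_pqq = 0.694533, Gamma_qpp = 1.830872, Gamma_qpq = -0.584025, Gamma_qqq = -0.422117
  tau = 0.333333: gamma = (-0.500000, 0.777778), gamma' = (0.000000, 0.666667); Gamma_ppp = -2.848056, Gamma_ppq = 0.422117, Gamma_pqq = 0.694533, Gamma_qpp = 1.830872, Gamma_qpq = -0.584025, Gamma_qqq = -0.422117
  tau = 0.500000: gamma = (-0.500000, 0.875000), gamma' = (0.000000, 0.500000); Gamma_ppp = -2.848056, Gamma_ppq = 0.422117, Gamma_pqq = 0.694533, Gamma_qpp = 1.830872, Gamma_qpq = -0.584025, Gamma_qqq = -0.422117
  tau = 0.666667: gamma = (-0.500000, 0.944444), gamma' = (0.000000, 0.333333); Gamma_ppp = -2.848056, Gamma_ppq = 0.422117, Gamma_pqq = 0.694533, Gamma_qpp = 1.830872, Gamma_qpq = -0.584025, Gamma_qqq = -0.422117
  tau = 0.833333: gamma = (-0.500000, 0.986111), gamma' = (0.000000, 0.166667); Gamma_ppp = -2.848056, Gamma_ppq = 0.422117, Gamma_pqq = 0.694533, Gamma_qpp = 1.830872, Gamma_qpq = -0.584025, Gamma_qqq = -0.422117
  tau = 1.000000: gamma = (-0.500000, 1.000000), gamma' = (0.000000, 0.000000); Gamma_ppp = -2.848056, Gamma_ppq = 0.422117, Gamma_pqq = 0.694533, Gamma_qpp = 1.830872, Gamma_qpq = -0.584025, Gamma_qqq = -0.422117
step 0: V^p = -2.0000, V^q = -0.1250
step 1: k1 = (0.931051, -1.220814), k2 = (0.839054, -1.013397), k3 = (0.824439, -1.008699), k4 = (0.699048, -0.801497); V <- V + (h/6)(k1 + 2k2 + 2k3 + k4): V^p = -1.7246, V^q = -0.4620
step 2: k1 = (0.699253, -0.801495), k2 = (0.546231, -0.595283), k3 = (0.539679, -0.595477), k4 = (0.370268, -0.393656); V <- V + (h/6)(k1 + 2k2 + 2k3 + k4): V^p = -1.5445, V^q = -0.6607
step 3: k1 = (0.370291, -0.393650), k2 = (0.188398, -0.195434), k3 = (0.186707, -0.196060), k4 = (0.000000, 0.000000); V <- V + (h/6)(k1 + 2k2 + 2k3 + k4): V^p = -1.4823, V^q = -0.7261

Answer: V^p = -1.4823, V^q = -0.7261


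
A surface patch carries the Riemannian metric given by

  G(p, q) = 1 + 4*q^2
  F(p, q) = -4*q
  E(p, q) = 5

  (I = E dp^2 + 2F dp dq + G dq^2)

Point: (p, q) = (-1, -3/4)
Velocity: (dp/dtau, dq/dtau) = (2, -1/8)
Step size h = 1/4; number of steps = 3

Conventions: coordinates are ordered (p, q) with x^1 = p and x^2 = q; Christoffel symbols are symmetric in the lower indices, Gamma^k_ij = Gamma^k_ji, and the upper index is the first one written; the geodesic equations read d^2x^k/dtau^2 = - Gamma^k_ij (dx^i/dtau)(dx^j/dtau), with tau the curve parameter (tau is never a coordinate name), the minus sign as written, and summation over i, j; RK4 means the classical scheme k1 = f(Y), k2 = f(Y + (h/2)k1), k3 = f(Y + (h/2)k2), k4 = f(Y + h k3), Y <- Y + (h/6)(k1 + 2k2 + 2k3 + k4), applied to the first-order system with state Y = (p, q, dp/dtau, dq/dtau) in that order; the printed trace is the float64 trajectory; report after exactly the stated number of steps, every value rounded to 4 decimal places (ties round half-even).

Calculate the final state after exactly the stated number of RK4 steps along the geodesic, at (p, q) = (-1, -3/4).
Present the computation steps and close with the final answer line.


f(Y) = (dp/dtau, dq/dtau, -Gamma^p_ij Y'^i Y'^j, -Gamma^q_ij Y'^i Y'^j) with the Gammas evaluated at the stage position; h = 0.250000; intermediate values shown to 6 dp
step 0: p = -1.0000, q = -0.7500, dp/dtau = 2.0000, dq/dtau = -0.1250
step 1:
  k1: at (p, q) = (-1.000000, -0.750000), (dp/dtau, dq/dtau) = (2.000000, -0.125000); Gamma_ppp = 0.000000, Gamma_ppq = 0.000000, Gamma_pqq = -0.551724, Gamma_qpp = 0.000000, Gamma_qpq = 0.000000, Gamma_qqq = -0.413793; k1 = (2.000000, -0.125000, 0.008621, 0.006466)
  k2: at (p, q) = (-0.750000, -0.765625), (dp/dtau, dq/dtau) = (2.001078, -0.124192); Gamma_ppp = 0.000000, Gamma_ppq = 0.000000, Gamma_pqq = -0.544608, Gamma_qpp = 0.000000, Gamma_qpq = 0.000000, Gamma_qqq = -0.416966; k2 = (2.001078, -0.124192, 0.008400, 0.006431)
  k3: at (p, q) = (-0.749865, -0.765524), (dp/dtau, dq/dtau) = (2.001050, -0.124196); Gamma_ppp = 0.000000, Gamma_ppq = 0.000000, Gamma_pqq = -0.544654, Gamma_qpp = 0.000000, Gamma_qpq = 0.000000, Gamma_qqq = -0.416946; k3 = (2.001050, -0.124196, 0.008401, 0.006431)
  k4: at (p, q) = (-0.499738, -0.781049), (dp/dtau, dq/dtau) = (2.002100, -0.123392); Gamma_ppp = 0.000000, Gamma_ppq = 0.000000, Gamma_pqq = -0.537624, Gamma_qpp = 0.000000, Gamma_qpq = 0.000000, Gamma_qqq = -0.419910; k4 = (2.002100, -0.123392, 0.008186, 0.006393)
  Y <- Y + (h/6)(k1 + 2k2 + 2k3 + k4): p = -0.4997, q = -0.7810, dp/dtau = 2.0021, dq/dtau = -0.1234
step 2:
  k1: at (p, q) = (-0.499735, -0.781049), (dp/dtau, dq/dtau) = (2.002100, -0.123392); Gamma_ppp = 0.000000, Gamma_ppq = 0.000000, Gamma_pqq = -0.537624, Gamma_qpp = 0.000000, Gamma_qpq = 0.000000, Gamma_qqq = -0.419910; k1 = (2.002100, -0.123392, 0.008186, 0.006393)
  k2: at (p, q) = (-0.249473, -0.796473), (dp/dtau, dq/dtau) = (2.003124, -0.122593); Gamma_ppp = 0.000000, Gamma_ppq = 0.000000, Gamma_pqq = -0.530682, Gamma_qpp = 0.000000, Gamma_qpq = 0.000000, Gamma_qqq = -0.422673; k2 = (2.003124, -0.122593, 0.007976, 0.006352)
  k3: at (p, q) = (-0.249345, -0.796373), (dp/dtau, dq/dtau) = (2.003097, -0.122598); Gamma_ppp = 0.000000, Gamma_ppq = 0.000000, Gamma_pqq = -0.530727, Gamma_qpp = 0.000000, Gamma_qpq = 0.000000, Gamma_qqq = -0.422656; k3 = (2.003097, -0.122598, 0.007977, 0.006353)
  k4: at (p, q) = (0.001039, -0.811698), (dp/dtau, dq/dtau) = (2.004095, -0.121804); Gamma_ppp = 0.000000, Gamma_ppq = 0.000000, Gamma_pqq = -0.523875, Gamma_qpp = 0.000000, Gamma_qpq = 0.000000, Gamma_qqq = -0.425228; k4 = (2.004095, -0.121804, 0.007772, 0.006309)
  Y <- Y + (h/6)(k1 + 2k2 + 2k3 + k4): p = 0.0010, q = -0.8117, dp/dtau = 2.0041, dq/dtau = -0.1218
step 3:
  k1: at (p, q) = (0.001041, -0.811698), (dp/dtau, dq/dtau) = (2.004095, -0.121804); Gamma_ppp = 0.000000, Gamma_ppq = 0.000000, Gamma_pqq = -0.523875, Gamma_qpp = 0.000000, Gamma_qpq = 0.000000, Gamma_qqq = -0.425228; k1 = (2.004095, -0.121804, 0.007772, 0.006309)
  k2: at (p, q) = (0.251553, -0.826923), (dp/dtau, dq/dtau) = (2.005066, -0.121016); Gamma_ppp = 0.000000, Gamma_ppq = 0.000000, Gamma_pqq = -0.517116, Gamma_qpp = 0.000000, Gamma_qpq = 0.000000, Gamma_qqq = -0.427615; k2 = (2.005066, -0.121016, 0.007573, 0.006262)
  k3: at (p, q) = (0.251675, -0.826825), (dp/dtau, dq/dtau) = (2.005041, -0.121022); Gamma_ppp = 0.000000, Gamma_ppq = 0.000000, Gamma_pqq = -0.517160, Gamma_qpp = 0.000000, Gamma_qpq = 0.000000, Gamma_qqq = -0.427600; k3 = (2.005041, -0.121022, 0.007574, 0.006263)
  k4: at (p, q) = (0.502302, -0.841953), (dp/dtau, dq/dtau) = (2.005988, -0.120239); Gamma_ppp = 0.000000, Gamma_ppq = 0.000000, Gamma_pqq = -0.510494, Gamma_qpp = 0.000000, Gamma_qpq = 0.000000, Gamma_qqq = -0.429812; k4 = (2.005988, -0.120239, 0.007380, 0.006214)
  Y <- Y + (h/6)(k1 + 2k2 + 2k3 + k4): p = 0.5023, q = -0.8420, dp/dtau = 2.0060, dq/dtau = -0.1202

Answer: p = 0.5023, q = -0.8420, dp/dtau = 2.0060, dq/dtau = -0.1202


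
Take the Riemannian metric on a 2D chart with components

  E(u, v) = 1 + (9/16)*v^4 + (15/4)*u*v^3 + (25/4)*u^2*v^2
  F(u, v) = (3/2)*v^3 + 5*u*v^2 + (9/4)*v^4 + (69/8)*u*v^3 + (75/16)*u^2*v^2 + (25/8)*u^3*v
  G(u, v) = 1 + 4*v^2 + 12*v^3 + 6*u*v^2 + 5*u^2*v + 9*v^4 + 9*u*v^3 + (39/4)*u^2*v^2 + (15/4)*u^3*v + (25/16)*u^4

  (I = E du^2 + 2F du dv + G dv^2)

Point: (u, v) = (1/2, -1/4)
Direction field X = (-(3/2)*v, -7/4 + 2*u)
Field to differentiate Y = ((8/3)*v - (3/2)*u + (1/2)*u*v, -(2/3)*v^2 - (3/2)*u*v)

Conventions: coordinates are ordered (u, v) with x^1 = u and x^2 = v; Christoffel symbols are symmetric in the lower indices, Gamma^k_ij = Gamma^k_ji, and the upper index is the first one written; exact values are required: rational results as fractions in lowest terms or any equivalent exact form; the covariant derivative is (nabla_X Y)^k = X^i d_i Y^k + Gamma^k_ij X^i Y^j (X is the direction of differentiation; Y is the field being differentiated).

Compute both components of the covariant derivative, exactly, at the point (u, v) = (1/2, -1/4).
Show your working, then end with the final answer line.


E = 4385/4096, F = 51/1024, G = 265/256 at the point
E_u = 85/256, E_v = -119/256, F_u = -59/512, F_v = -127/256, G_u = -21/64, G_v = -15/32
EG - F^2 = 4529/4096;  g^inv = (4096/4529) * [[265/256, -51/1024], [-51/1024, 4385/4096]]
first-kind symbols [ij,l] = (1/2)(d_i g_jl + d_j g_il - d_l g_ij): [uu,u] = E_u/2 = 85/512, [uu,v] = F_u - E_v/2 = 15/128, [uv,u] = E_v/2 = -119/512, [uv,v] = G_u/2 = -21/128, [vv,u] = F_v - G_u/2 = -85/256, [vv,v] = G_v/2 = -15/64
Gamma^u_ij = (G*[ij,u] - F*[ij,v])/(EG - F^2), Gamma^v_ij = (E*[ij,v] - F*[ij,u])/(EG - F^2)
Gamma_uuu = 680/4529, Gamma_uuv = -136/647, Gamma_uvv = -1360/4529, Gamma_vuu = 480/4529, Gamma_vuv = -96/647, Gamma_vvv = -960/4529
X = (3/8, -3/4), Y = (-71/48, 7/48) at the point

Answer: (nabla_X Y)^u = -896235/289856, (nabla_X Y)^v = 70957/289856


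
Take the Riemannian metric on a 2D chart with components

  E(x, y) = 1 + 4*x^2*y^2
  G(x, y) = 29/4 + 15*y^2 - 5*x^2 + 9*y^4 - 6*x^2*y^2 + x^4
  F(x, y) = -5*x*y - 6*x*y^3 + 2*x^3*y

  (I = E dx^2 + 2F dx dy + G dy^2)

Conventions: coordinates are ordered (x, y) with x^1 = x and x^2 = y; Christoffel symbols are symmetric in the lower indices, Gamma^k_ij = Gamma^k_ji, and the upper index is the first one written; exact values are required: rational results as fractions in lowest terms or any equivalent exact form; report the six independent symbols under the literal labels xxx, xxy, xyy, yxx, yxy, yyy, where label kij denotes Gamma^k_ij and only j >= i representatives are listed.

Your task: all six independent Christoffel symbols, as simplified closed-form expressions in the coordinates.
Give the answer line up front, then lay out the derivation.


Answer: Gamma_xxx = 16*x*y^2/(4*x^4 - 8*x^2*y^2 - 20*x^2 + 36*y^4 + 60*y^2 + 29), Gamma_xxy = 16*x^2*y/(4*x^4 - 8*x^2*y^2 - 20*x^2 + 36*y^4 + 60*y^2 + 29), Gamma_xyy = -48*x*y^2/(4*x^4 - 8*x^2*y^2 - 20*x^2 + 36*y^4 + 60*y^2 + 29), Gamma_yxx = (8*x^2*y - 24*y^3 - 20*y)/(4*x^4 - 8*x^2*y^2 - 20*x^2 + 36*y^4 + 60*y^2 + 29), Gamma_yxy = (8*x^3 - 24*x*y^2 - 20*x)/(4*x^4 - 8*x^2*y^2 - 20*x^2 + 36*y^4 + 60*y^2 + 29), Gamma_yyy = (-24*x^2*y + 72*y^3 + 60*y)/(4*x^4 - 8*x^2*y^2 - 20*x^2 + 36*y^4 + 60*y^2 + 29)

E = 1 + 4*x^2*y^2; F = -5*x*y - 6*x*y^3 + 2*x^3*y; G = 29/4 + 15*y^2 - 5*x^2 + 9*y^4 - 6*x^2*y^2 + x^4
Gamma^k_ij = (1/2) g^{kl} (d_i g_jl + d_j g_il - d_l g_ij), with g^inv = (1/(EG-F^2)) [[G, -F], [-F, E]]
first partials: E_x = 8*x*y^2, E_y = 8*x^2*y, F_x = -5*y - 6*y^3 + 6*x^2*y, F_y = -5*x - 18*x*y^2 + 2*x^3, G_x = -10*x - 12*x*y^2 + 4*x^3, G_y = 30*y + 36*y^3 - 12*x^2*y
D = EG - F^2 = 29/4 + 15*y^2 - 5*x^2 + 9*y^4 - 2*x^2*y^2 + x^4
expanded: Gamma^x_xx = (G E_x - 2F F_x + F E_y)/(2D), Gamma^x_xy = (G E_y - F G_x)/(2D), Gamma^x_yy = (2G F_y - G G_x - F G_y)/(2D), Gamma^y_xx = (2E F_x - E E_y - F E_x)/(2D), Gamma^y_xy = (E G_x - F E_y)/(2D), Gamma^y_yy = (E G_y - 2F F_y + F G_x)/(2D); substitute and cancel common factors


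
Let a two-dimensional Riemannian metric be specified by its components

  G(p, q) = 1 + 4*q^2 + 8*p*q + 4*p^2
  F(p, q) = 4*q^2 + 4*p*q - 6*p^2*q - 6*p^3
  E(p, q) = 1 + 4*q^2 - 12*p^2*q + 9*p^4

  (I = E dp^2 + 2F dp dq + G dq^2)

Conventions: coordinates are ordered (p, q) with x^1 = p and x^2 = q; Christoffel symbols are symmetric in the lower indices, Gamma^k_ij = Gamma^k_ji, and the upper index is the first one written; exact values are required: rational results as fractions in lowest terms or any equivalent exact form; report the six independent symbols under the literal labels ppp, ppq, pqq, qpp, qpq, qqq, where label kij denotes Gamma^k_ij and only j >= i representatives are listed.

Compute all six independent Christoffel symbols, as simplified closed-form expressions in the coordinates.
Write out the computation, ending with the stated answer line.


E = 1 + 4*q^2 - 12*p^2*q + 9*p^4; F = 4*q^2 + 4*p*q - 6*p^2*q - 6*p^3; G = 1 + 4*q^2 + 8*p*q + 4*p^2
Gamma^k_ij = (1/2) g^{kl} (d_i g_jl + d_j g_il - d_l g_ij), with g^inv = (1/(EG-F^2)) [[G, -F], [-F, E]]
first partials: E_p = -24*p*q + 36*p^3, E_q = 8*q - 12*p^2, F_p = 4*q - 12*p*q - 18*p^2, F_q = 8*q + 4*p - 6*p^2, G_p = 8*q + 8*p, G_q = 8*q + 8*p
D = EG - F^2 = 1 + 8*q^2 + 8*p*q + 4*p^2 - 12*p^2*q + 9*p^4
expanded: Gamma^p_pp = (G E_p - 2F F_p + F E_q)/(2D), Gamma^p_pq = (G E_q - F G_p)/(2D), Gamma^p_qq = (2G F_q - G G_p - F G_q)/(2D), Gamma^q_pp = (2E F_p - E E_q - F E_p)/(2D), Gamma^q_pq = (E G_p - F E_q)/(2D), Gamma^q_qq = (E G_q - 2F F_q + F G_p)/(2D); substitute and cancel common factors

Answer: Gamma_ppp = (18*p^3 - 12*p*q)/(9*p^4 - 12*p^2*q + 4*p^2 + 8*p*q + 8*q^2 + 1), Gamma_ppq = (-6*p^2 + 4*q)/(9*p^4 - 12*p^2*q + 4*p^2 + 8*p*q + 8*q^2 + 1), Gamma_pqq = (-6*p^2 + 4*q)/(9*p^4 - 12*p^2*q + 4*p^2 + 8*p*q + 8*q^2 + 1), Gamma_qpp = (-12*p^2 - 12*p*q)/(9*p^4 - 12*p^2*q + 4*p^2 + 8*p*q + 8*q^2 + 1), Gamma_qpq = (4*p + 4*q)/(9*p^4 - 12*p^2*q + 4*p^2 + 8*p*q + 8*q^2 + 1), Gamma_qqq = (4*p + 4*q)/(9*p^4 - 12*p^2*q + 4*p^2 + 8*p*q + 8*q^2 + 1)


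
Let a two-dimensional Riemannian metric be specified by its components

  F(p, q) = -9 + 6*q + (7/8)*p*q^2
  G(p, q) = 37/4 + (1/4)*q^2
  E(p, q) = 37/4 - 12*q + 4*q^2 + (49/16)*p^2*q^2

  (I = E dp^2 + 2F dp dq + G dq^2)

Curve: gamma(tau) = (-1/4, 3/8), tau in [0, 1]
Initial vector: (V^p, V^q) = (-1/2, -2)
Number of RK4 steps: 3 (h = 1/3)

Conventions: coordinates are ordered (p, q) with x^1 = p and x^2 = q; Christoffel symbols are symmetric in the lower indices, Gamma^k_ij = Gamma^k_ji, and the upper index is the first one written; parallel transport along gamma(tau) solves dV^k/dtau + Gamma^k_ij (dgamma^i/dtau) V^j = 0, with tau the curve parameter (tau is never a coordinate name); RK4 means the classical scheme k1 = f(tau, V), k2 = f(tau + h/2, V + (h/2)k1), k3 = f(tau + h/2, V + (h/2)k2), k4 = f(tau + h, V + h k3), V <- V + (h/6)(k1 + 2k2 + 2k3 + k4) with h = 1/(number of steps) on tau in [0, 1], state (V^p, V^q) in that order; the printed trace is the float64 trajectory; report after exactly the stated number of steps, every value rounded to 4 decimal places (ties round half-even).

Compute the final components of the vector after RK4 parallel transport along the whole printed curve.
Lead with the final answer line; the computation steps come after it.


Answer: V^p = -0.5000, V^q = -2.0000

gamma'(tau) = (0, 0); f(tau, V)^k = -Gamma^k_ij(gamma(tau)) gamma'^i(tau) V^j; h = 1/3; intermediate values shown to 6 dp
curve data and Christoffel symbols at the stage parameters:
  tau = 0.000000: gamma = (-0.250000, 0.375000), gamma' = (0.000000, 0.000000); Gamma_ppp = 8.298084, Gamma_ppq = -11.425801, Gamma_pqq = 15.234671, Gamma_qpp = 6.550089, Gamma_qpq = -8.344031, Gamma_qqq = 11.135668
  tau = 0.166667: gamma = (-0.250000, 0.375000), gamma' = (0.000000, 0.000000); Gamma_ppp = 8.298084, Gamma_ppq = -11.425801, Gamma_pqq = 15.234671, Gamma_qpp = 6.550089, Gamma_qpq = -8.344031, Gamma_qqq = 11.135668
  tau = 0.333333: gamma = (-0.250000, 0.375000), gamma' = (0.000000, 0.000000); Gamma_ppp = 8.298084, Gamma_ppq = -11.425801, Gamma_pqq = 15.234671, Gamma_qpp = 6.550089, Gamma_qpq = -8.344031, Gamma_qqq = 11.135668
  tau = 0.500000: gamma = (-0.250000, 0.375000), gamma' = (0.000000, 0.000000); Gamma_ppp = 8.298084, Gamma_ppq = -11.425801, Gamma_pqq = 15.234671, Gamma_qpp = 6.550089, Gamma_qpq = -8.344031, Gamma_qqq = 11.135668
  tau = 0.666667: gamma = (-0.250000, 0.375000), gamma' = (0.000000, 0.000000); Gamma_ppp = 8.298084, Gamma_ppq = -11.425801, Gamma_pqq = 15.234671, Gamma_qpp = 6.550089, Gamma_qpq = -8.344031, Gamma_qqq = 11.135668
  tau = 0.833333: gamma = (-0.250000, 0.375000), gamma' = (0.000000, 0.000000); Gamma_ppp = 8.298084, Gamma_ppq = -11.425801, Gamma_pqq = 15.234671, Gamma_qpp = 6.550089, Gamma_qpq = -8.344031, Gamma_qqq = 11.135668
  tau = 1.000000: gamma = (-0.250000, 0.375000), gamma' = (0.000000, 0.000000); Gamma_ppp = 8.298084, Gamma_ppq = -11.425801, Gamma_pqq = 15.234671, Gamma_qpp = 6.550089, Gamma_qpq = -8.344031, Gamma_qqq = 11.135668
step 0: V^p = -0.5000, V^q = -2.0000
step 1: k1 = (0.000000, 0.000000), k2 = (0.000000, 0.000000), k3 = (0.000000, 0.000000), k4 = (0.000000, 0.000000); V <- V + (h/6)(k1 + 2k2 + 2k3 + k4): V^p = -0.5000, V^q = -2.0000
step 2: k1 = (0.000000, 0.000000), k2 = (0.000000, 0.000000), k3 = (0.000000, 0.000000), k4 = (0.000000, 0.000000); V <- V + (h/6)(k1 + 2k2 + 2k3 + k4): V^p = -0.5000, V^q = -2.0000
step 3: k1 = (0.000000, 0.000000), k2 = (0.000000, 0.000000), k3 = (0.000000, 0.000000), k4 = (0.000000, 0.000000); V <- V + (h/6)(k1 + 2k2 + 2k3 + k4): V^p = -0.5000, V^q = -2.0000


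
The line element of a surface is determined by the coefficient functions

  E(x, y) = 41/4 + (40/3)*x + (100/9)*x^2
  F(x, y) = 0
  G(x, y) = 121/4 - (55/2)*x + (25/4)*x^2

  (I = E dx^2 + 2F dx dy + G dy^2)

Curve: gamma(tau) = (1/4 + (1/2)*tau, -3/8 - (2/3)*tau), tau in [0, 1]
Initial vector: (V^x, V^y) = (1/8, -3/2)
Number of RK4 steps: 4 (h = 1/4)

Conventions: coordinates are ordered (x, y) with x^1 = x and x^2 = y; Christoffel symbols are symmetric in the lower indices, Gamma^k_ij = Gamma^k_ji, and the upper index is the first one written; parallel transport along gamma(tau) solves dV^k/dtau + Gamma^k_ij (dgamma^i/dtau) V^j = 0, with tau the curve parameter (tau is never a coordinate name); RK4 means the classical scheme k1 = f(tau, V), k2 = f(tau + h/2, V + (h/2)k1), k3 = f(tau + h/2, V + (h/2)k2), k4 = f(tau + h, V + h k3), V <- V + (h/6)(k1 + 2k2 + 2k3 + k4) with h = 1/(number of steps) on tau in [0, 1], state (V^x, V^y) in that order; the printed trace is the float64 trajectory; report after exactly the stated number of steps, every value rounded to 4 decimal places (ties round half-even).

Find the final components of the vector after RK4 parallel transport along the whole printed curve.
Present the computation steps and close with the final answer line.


gamma'(tau) = (1/2, -2/3); f(tau, V)^k = -Gamma^k_ij(gamma(tau)) gamma'^i(tau) V^j; h = 1/4; intermediate values shown to 6 dp
curve data and Christoffel symbols at the stage parameters:
  tau = 0.000000: gamma = (0.250000, -0.375000), gamma' = (0.500000, -0.666667); Gamma_xxx = 0.661479, Gamma_xxy = 0.000000, Gamma_xyy = 0.853599, Gamma_yxx = 0.000000, Gamma_yxy = -0.512821, Gamma_yyy = 0.000000
  tau = 0.125000: gamma = (0.312500, -0.458333), gamma' = (0.500000, -0.666667); Gamma_xxx = 0.654049, Gamma_xxy = 0.000000, Gamma_xyy = 0.761003, Gamma_yxx = 0.000000, Gamma_yxy = -0.529801, Gamma_yyy = 0.000000
  tau = 0.250000: gamma = (0.375000, -0.541667), gamma' = (0.500000, -0.666667); Gamma_xxx = 0.644362, Gamma_xxy = 0.000000, Gamma_xyy = 0.678439, Gamma_yxx = 0.000000, Gamma_yxy = -0.547945, Gamma_yyy = 0.000000
  tau = 0.375000: gamma = (0.437500, -0.625000), gamma' = (0.500000, -0.666667); Gamma_xxx = 0.633044, Gamma_xxy = 0.000000, Gamma_xyy = 0.604919, Gamma_yxx = 0.000000, Gamma_yxy = -0.567376, Gamma_yyy = 0.000000
  tau = 0.500000: gamma = (0.500000, -0.708333), gamma' = (0.500000, -0.666667); Gamma_xxx = 0.620592, Gamma_xxy = 0.000000, Gamma_xyy = 0.539492, Gamma_yxx = 0.000000, Gamma_yxy = -0.588235, Gamma_yyy = 0.000000
  tau = 0.625000: gamma = (0.562500, -0.791667), gamma' = (0.500000, -0.666667); Gamma_xxx = 0.607397, Gamma_xxy = 0.000000, Gamma_xyy = 0.481264, Gamma_yxx = 0.000000, Gamma_yxy = -0.610687, Gamma_yyy = 0.000000
  tau = 0.750000: gamma = (0.625000, -0.875000), gamma' = (0.500000, -0.666667); Gamma_xxx = 0.593759, Gamma_xxy = 0.000000, Gamma_xyy = 0.429415, Gamma_yxx = 0.000000, Gamma_yxy = -0.634921, Gamma_yyy = 0.000000
  tau = 0.875000: gamma = (0.687500, -0.958333), gamma' = (0.500000, -0.666667); Gamma_xxx = 0.579914, Gamma_xxy = 0.000000, Gamma_xyy = 0.383208, Gamma_yxx = 0.000000, Gamma_yxy = -0.661157, Gamma_yyy = 0.000000
  tau = 1.000000: gamma = (0.750000, -1.041667), gamma' = (0.500000, -0.666667); Gamma_xxx = 0.566038, Gamma_xxy = 0.000000, Gamma_xyy = 0.341981, Gamma_yxx = 0.000000, Gamma_yxy = -0.689655, Gamma_yyy = 0.000000
step 0: V^x = 0.1250, V^y = -1.5000
step 1: k1 = (-0.894942, -0.427350), k2 = (-0.792399, -0.416140), k3 = (-0.795880, -0.420296), k4 = (-0.702131, -0.412725); V <- V + (h/6)(k1 + 2k2 + 2k3 + k4): V^x = -0.0739, V^y = -1.6047
step 2: k1 = (-0.701987, -0.412650), k2 = (-0.616781, -0.408725), k3 = (-0.619955, -0.412614), k4 = (-0.543228, -0.412551); V <- V + (h/6)(k1 + 2k2 + 2k3 + k4): V^x = -0.2288, V^y = -1.7075
step 3: k1 = (-0.543124, -0.412472), k2 = (-0.474273, -0.416319), k3 = (-0.477041, -0.419969), k4 = (-0.415539, -0.428058); V <- V + (h/6)(k1 + 2k2 + 2k3 + k4): V^x = -0.3481, V^y = -1.8122
step 4: k1 = (-0.415470, -0.427987), k2 = (-0.360662, -0.440466), k3 = (-0.363047, -0.444002), k4 = (-0.314279, -0.461428); V <- V + (h/6)(k1 + 2k2 + 2k3 + k4): V^x = -0.4388, V^y = -1.9230

Answer: V^x = -0.4388, V^y = -1.9230


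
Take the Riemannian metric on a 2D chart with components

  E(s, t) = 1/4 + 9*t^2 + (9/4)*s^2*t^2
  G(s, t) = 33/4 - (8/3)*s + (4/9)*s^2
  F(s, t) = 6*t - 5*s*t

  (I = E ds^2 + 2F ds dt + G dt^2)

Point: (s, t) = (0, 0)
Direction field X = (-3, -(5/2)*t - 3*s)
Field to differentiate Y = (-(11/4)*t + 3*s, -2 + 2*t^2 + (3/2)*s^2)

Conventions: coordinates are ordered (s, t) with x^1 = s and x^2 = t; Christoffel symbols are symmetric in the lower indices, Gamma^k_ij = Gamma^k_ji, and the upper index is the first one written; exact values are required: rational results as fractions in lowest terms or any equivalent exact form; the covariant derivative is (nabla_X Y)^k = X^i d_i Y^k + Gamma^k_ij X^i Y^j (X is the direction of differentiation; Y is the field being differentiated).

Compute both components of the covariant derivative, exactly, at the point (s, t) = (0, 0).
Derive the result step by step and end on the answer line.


E = 1/4, F = 0, G = 33/4 at the point
E_s = 0, E_t = 0, F_s = 0, F_t = 6, G_s = -8/3, G_t = 0
EG - F^2 = 33/16;  g^inv = (16/33) * [[33/4, 0], [0, 1/4]]
first-kind symbols [ij,l] = (1/2)(d_i g_jl + d_j g_il - d_l g_ij): [ss,s] = E_s/2 = 0, [ss,t] = F_s - E_t/2 = 0, [st,s] = E_t/2 = 0, [st,t] = G_s/2 = -4/3, [tt,s] = F_t - G_s/2 = 22/3, [tt,t] = G_t/2 = 0
Gamma^s_ij = (G*[ij,s] - F*[ij,t])/(EG - F^2), Gamma^t_ij = (E*[ij,t] - F*[ij,s])/(EG - F^2)
Gamma_sss = 0, Gamma_sst = 0, Gamma_stt = 88/3, Gamma_tss = 0, Gamma_tst = -16/99, Gamma_ttt = 0
X = (-3, 0), Y = (0, -2) at the point

Answer: (nabla_X Y)^s = -9, (nabla_X Y)^t = -32/33


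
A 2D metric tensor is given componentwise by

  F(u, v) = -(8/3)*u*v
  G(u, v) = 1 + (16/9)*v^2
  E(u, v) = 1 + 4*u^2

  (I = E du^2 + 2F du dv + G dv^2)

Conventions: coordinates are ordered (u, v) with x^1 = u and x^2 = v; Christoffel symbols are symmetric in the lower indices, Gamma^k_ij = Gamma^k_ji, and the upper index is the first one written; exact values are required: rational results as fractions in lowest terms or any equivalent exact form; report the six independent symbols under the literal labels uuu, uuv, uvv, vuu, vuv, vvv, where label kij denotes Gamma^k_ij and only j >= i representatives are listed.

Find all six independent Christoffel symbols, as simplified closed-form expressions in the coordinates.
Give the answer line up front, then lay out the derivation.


Answer: Gamma_uuu = 36*u/(36*u^2 + 16*v^2 + 9), Gamma_uuv = 0, Gamma_uvv = -24*u/(36*u^2 + 16*v^2 + 9), Gamma_vuu = -24*v/(36*u^2 + 16*v^2 + 9), Gamma_vuv = 0, Gamma_vvv = 16*v/(36*u^2 + 16*v^2 + 9)

E = 1 + 4*u^2; F = -(8/3)*u*v; G = 1 + (16/9)*v^2
Gamma^k_ij = (1/2) g^{kl} (d_i g_jl + d_j g_il - d_l g_ij), with g^inv = (1/(EG-F^2)) [[G, -F], [-F, E]]
first partials: E_u = 8*u, E_v = 0, F_u = -(8/3)*v, F_v = -(8/3)*u, G_u = 0, G_v = (32/9)*v
D = EG - F^2 = 1 + (16/9)*v^2 + 4*u^2
expanded: Gamma^u_uu = (G E_u - 2F F_u + F E_v)/(2D), Gamma^u_uv = (G E_v - F G_u)/(2D), Gamma^u_vv = (2G F_v - G G_u - F G_v)/(2D), Gamma^v_uu = (2E F_u - E E_v - F E_u)/(2D), Gamma^v_uv = (E G_u - F E_v)/(2D), Gamma^v_vv = (E G_v - 2F F_v + F G_u)/(2D); substitute and cancel common factors


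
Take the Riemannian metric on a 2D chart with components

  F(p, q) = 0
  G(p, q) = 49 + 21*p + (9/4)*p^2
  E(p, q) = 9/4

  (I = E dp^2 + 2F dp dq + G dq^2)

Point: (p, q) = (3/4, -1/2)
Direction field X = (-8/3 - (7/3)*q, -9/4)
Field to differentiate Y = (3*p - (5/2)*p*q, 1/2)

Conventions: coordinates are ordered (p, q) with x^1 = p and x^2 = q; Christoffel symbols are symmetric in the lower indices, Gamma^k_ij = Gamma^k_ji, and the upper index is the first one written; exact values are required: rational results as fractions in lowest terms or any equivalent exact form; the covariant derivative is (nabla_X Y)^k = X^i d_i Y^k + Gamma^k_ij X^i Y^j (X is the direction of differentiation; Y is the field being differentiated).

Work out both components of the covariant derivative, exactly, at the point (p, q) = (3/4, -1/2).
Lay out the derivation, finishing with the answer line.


E = 9/4, F = 0, G = 4225/64 at the point
E_p = 0, E_q = 0, F_p = 0, F_q = 0, G_p = 195/8, G_q = 0
EG - F^2 = 38025/256;  g^inv = (256/38025) * [[4225/64, 0], [0, 9/4]]
first-kind symbols [ij,l] = (1/2)(d_i g_jl + d_j g_il - d_l g_ij): [pp,p] = E_p/2 = 0, [pp,q] = F_p - E_q/2 = 0, [pq,p] = E_q/2 = 0, [pq,q] = G_p/2 = 195/16, [qq,p] = F_q - G_p/2 = -195/16, [qq,q] = G_q/2 = 0
Gamma^p_ij = (G*[ij,p] - F*[ij,q])/(EG - F^2), Gamma^q_ij = (E*[ij,q] - F*[ij,p])/(EG - F^2)
Gamma_ppp = 0, Gamma_ppq = 0, Gamma_pqq = -65/12, Gamma_qpp = 0, Gamma_qpq = 12/65, Gamma_qqq = 0
X = (-3/2, -9/4), Y = (51/16, 1/2) at the point

Answer: (nabla_X Y)^p = 63/16, (nabla_X Y)^q = -117/80


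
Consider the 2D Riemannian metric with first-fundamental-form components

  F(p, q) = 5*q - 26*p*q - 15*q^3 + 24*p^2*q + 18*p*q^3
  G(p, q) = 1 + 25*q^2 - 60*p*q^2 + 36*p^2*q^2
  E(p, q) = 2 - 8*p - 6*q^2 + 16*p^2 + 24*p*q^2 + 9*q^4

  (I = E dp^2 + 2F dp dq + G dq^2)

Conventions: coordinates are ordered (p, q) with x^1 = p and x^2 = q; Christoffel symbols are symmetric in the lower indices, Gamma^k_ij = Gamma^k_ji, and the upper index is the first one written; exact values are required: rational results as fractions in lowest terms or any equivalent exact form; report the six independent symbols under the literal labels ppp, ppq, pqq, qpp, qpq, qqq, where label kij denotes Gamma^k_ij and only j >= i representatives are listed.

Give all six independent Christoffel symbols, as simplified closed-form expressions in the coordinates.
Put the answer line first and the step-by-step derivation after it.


Answer: Gamma_ppp = (16*p + 12*q^2 - 4)/(36*p^2*q^2 + 16*p^2 - 36*p*q^2 - 8*p + 9*q^4 + 19*q^2 + 2), Gamma_ppq = (24*p*q + 18*q^3 - 6*q)/(36*p^2*q^2 + 16*p^2 - 36*p*q^2 - 8*p + 9*q^4 + 19*q^2 + 2), Gamma_pqq = (24*p^2 + 18*p*q^2 - 26*p - 15*q^2 + 5)/(36*p^2*q^2 + 16*p^2 - 36*p*q^2 - 8*p + 9*q^4 + 19*q^2 + 2), Gamma_qpp = (24*p*q - 20*q)/(36*p^2*q^2 + 16*p^2 - 36*p*q^2 - 8*p + 9*q^4 + 19*q^2 + 2), Gamma_qpq = (36*p*q^2 - 30*q^2)/(36*p^2*q^2 + 16*p^2 - 36*p*q^2 - 8*p + 9*q^4 + 19*q^2 + 2), Gamma_qqq = (36*p^2*q - 60*p*q + 25*q)/(36*p^2*q^2 + 16*p^2 - 36*p*q^2 - 8*p + 9*q^4 + 19*q^2 + 2)

E = 2 - 8*p - 6*q^2 + 16*p^2 + 24*p*q^2 + 9*q^4; F = 5*q - 26*p*q - 15*q^3 + 24*p^2*q + 18*p*q^3; G = 1 + 25*q^2 - 60*p*q^2 + 36*p^2*q^2
Gamma^k_ij = (1/2) g^{kl} (d_i g_jl + d_j g_il - d_l g_ij), with g^inv = (1/(EG-F^2)) [[G, -F], [-F, E]]
first partials: E_p = -8 + 32*p + 24*q^2, E_q = -12*q + 48*p*q + 36*q^3, F_p = -26*q + 48*p*q + 18*q^3, F_q = 5 - 26*p - 45*q^2 + 24*p^2 + 54*p*q^2, G_p = -60*q^2 + 72*p*q^2, G_q = 50*q - 120*p*q + 72*p^2*q
D = EG - F^2 = 2 - 8*p + 19*q^2 + 16*p^2 - 36*p*q^2 + 9*q^4 + 36*p^2*q^2
expanded: Gamma^p_pp = (G E_p - 2F F_p + F E_q)/(2D), Gamma^p_pq = (G E_q - F G_p)/(2D), Gamma^p_qq = (2G F_q - G G_p - F G_q)/(2D), Gamma^q_pp = (2E F_p - E E_q - F E_p)/(2D), Gamma^q_pq = (E G_p - F E_q)/(2D), Gamma^q_qq = (E G_q - 2F F_q + F G_p)/(2D); substitute and cancel common factors


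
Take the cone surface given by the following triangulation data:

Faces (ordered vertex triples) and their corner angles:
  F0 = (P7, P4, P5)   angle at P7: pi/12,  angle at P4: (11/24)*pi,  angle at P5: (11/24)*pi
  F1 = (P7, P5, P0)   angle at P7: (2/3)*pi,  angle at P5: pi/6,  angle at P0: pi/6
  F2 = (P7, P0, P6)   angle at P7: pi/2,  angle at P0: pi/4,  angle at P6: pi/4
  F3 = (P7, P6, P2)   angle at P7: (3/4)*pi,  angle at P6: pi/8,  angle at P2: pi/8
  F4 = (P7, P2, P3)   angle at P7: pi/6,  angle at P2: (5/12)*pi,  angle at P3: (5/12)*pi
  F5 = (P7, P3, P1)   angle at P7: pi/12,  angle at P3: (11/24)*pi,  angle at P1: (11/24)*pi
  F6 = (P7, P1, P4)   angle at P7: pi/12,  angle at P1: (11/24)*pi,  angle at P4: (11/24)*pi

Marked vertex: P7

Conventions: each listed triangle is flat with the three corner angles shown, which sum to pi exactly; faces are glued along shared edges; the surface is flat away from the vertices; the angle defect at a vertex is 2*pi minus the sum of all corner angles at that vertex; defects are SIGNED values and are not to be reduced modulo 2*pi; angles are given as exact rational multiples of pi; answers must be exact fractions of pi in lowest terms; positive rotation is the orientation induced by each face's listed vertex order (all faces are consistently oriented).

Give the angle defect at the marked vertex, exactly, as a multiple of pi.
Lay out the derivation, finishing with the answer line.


Sum of corner angles at P7: (7/3)*pi
defect = 2*pi - (7/3)*pi

Answer: defect(P7) = -pi/3


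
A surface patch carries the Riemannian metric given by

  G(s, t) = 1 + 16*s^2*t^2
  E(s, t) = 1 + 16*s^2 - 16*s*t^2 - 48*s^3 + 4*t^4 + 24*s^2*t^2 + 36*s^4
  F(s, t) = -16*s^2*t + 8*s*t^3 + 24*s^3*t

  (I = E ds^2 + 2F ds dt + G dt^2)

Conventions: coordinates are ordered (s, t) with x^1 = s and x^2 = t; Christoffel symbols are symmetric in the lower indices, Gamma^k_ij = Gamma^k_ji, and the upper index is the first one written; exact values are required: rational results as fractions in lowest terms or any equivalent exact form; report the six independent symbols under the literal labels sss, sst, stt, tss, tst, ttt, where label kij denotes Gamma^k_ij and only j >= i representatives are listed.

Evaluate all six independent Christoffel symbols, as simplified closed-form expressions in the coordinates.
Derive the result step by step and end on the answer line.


E = 1 + 16*s^2 - 16*s*t^2 - 48*s^3 + 4*t^4 + 24*s^2*t^2 + 36*s^4; F = -16*s^2*t + 8*s*t^3 + 24*s^3*t; G = 1 + 16*s^2*t^2
Gamma^k_ij = (1/2) g^{kl} (d_i g_jl + d_j g_il - d_l g_ij), with g^inv = (1/(EG-F^2)) [[G, -F], [-F, E]]
first partials: E_s = 32*s - 16*t^2 - 144*s^2 + 48*s*t^2 + 144*s^3, E_t = -32*s*t + 16*t^3 + 48*s^2*t, F_s = -32*s*t + 8*t^3 + 72*s^2*t, F_t = -16*s^2 + 24*s*t^2 + 24*s^3, G_s = 32*s*t^2, G_t = 32*s^2*t
D = EG - F^2 = 1 + 16*s^2 - 16*s*t^2 - 48*s^3 + 4*t^4 + 40*s^2*t^2 + 36*s^4
expanded: Gamma^s_ss = (G E_s - 2F F_s + F E_t)/(2D), Gamma^s_st = (G E_t - F G_s)/(2D), Gamma^s_tt = (2G F_t - G G_s - F G_t)/(2D), Gamma^t_ss = (2E F_s - E E_t - F E_s)/(2D), Gamma^t_st = (E G_s - F E_t)/(2D), Gamma^t_tt = (E G_t - 2F F_t + F G_s)/(2D); substitute and cancel common factors

Answer: Gamma_sss = (72*s^3 - 72*s^2 + 24*s*t^2 + 16*s - 8*t^2)/(36*s^4 - 48*s^3 + 40*s^2*t^2 + 16*s^2 - 16*s*t^2 + 4*t^4 + 1), Gamma_sst = (24*s^2*t - 16*s*t + 8*t^3)/(36*s^4 - 48*s^3 + 40*s^2*t^2 + 16*s^2 - 16*s*t^2 + 4*t^4 + 1), Gamma_stt = (24*s^3 - 16*s^2 + 8*s*t^2)/(36*s^4 - 48*s^3 + 40*s^2*t^2 + 16*s^2 - 16*s*t^2 + 4*t^4 + 1), Gamma_tss = (48*s^2*t - 16*s*t)/(36*s^4 - 48*s^3 + 40*s^2*t^2 + 16*s^2 - 16*s*t^2 + 4*t^4 + 1), Gamma_tst = 16*s*t^2/(36*s^4 - 48*s^3 + 40*s^2*t^2 + 16*s^2 - 16*s*t^2 + 4*t^4 + 1), Gamma_ttt = 16*s^2*t/(36*s^4 - 48*s^3 + 40*s^2*t^2 + 16*s^2 - 16*s*t^2 + 4*t^4 + 1)


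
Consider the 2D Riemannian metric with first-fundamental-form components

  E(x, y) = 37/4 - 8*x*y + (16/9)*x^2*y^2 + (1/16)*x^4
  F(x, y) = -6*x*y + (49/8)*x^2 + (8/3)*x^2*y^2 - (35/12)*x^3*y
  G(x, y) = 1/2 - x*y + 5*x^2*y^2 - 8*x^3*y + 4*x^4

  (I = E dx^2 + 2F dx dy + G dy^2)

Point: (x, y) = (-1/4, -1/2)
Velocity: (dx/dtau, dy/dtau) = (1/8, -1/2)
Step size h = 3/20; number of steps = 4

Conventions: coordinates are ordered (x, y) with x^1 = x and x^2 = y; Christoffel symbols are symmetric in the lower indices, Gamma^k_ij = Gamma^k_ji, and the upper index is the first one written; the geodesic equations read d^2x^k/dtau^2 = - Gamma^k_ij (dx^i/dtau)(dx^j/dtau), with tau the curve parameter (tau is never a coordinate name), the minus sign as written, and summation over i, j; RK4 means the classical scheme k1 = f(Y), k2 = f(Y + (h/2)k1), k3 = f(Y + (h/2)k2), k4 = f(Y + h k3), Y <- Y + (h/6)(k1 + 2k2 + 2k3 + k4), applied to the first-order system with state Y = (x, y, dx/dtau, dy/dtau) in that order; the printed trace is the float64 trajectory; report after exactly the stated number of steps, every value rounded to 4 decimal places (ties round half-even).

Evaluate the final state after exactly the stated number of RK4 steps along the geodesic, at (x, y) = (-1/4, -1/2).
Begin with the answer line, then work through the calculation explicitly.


Answer: x = -0.1789, y = -0.7953, dx/dtau = 0.1116, dy/dtau = -0.4955

f(Y) = (dx/dtau, dy/dtau, -Gamma^x_ij Y'^i Y'^j, -Gamma^y_ij Y'^i Y'^j) with the Gammas evaluated at the stage position; h = 0.150000; intermediate values shown to 6 dp
step 0: x = -0.2500, y = -0.5000, dx/dtau = 0.1250, dy/dtau = -0.5000
step 1:
  k1: at (x, y) = (-0.250000, -0.500000), (dx/dtau, dy/dtau) = (0.125000, -0.500000); Gamma_xxx = 0.121846, Gamma_xxy = 0.138507, Gamma_xyy = 0.152668, Gamma_yxx = -2.521601, Gamma_yxy = 0.580290, Gamma_yyy = 0.207816; k1 = (0.125000, -0.500000, -0.022758, 0.059982)
  k2: at (x, y) = (-0.240625, -0.537500), (dx/dtau, dy/dtau) = (0.123293, -0.495501); Gamma_xxx = 0.167117, Gamma_xxy = 0.138270, Gamma_xyy = 0.147056, Gamma_yxx = -1.622507, Gamma_yxy = 0.584288, Gamma_yyy = 0.193849; k2 = (0.123293, -0.495501, -0.021751, 0.048461)
  k3: at (x, y) = (-0.240753, -0.537163), (dx/dtau, dy/dtau) = (0.123369, -0.496365); Gamma_xxx = 0.166567, Gamma_xxy = 0.138303, Gamma_xyy = 0.147136, Gamma_yxx = -1.632407, Gamma_yxy = 0.584390, Gamma_yyy = 0.193999; k3 = (0.123369, -0.496365, -0.021848, 0.048619)
  k4: at (x, y) = (-0.231495, -0.574455), (dx/dtau, dy/dtau) = (0.121723, -0.492707); Gamma_xxx = 0.223514, Gamma_xxy = 0.137105, Gamma_xyy = 0.141878, Gamma_yxx = -0.730178, Gamma_yxy = 0.576250, Gamma_yyy = 0.181352; k4 = (0.121723, -0.492707, -0.021309, 0.035913)
  Y <- Y + (h/6)(k1 + 2k2 + 2k3 + k4): x = -0.2315, y = -0.5744, dx/dtau = 0.1217, dy/dtau = -0.4927
step 2:
  k1: at (x, y) = (-0.231499, -0.574411), (dx/dtau, dy/dtau) = (0.121718, -0.492749); Gamma_xxx = 0.223455, Gamma_xxy = 0.137103, Gamma_xyy = 0.141880, Gamma_yxx = -0.730975, Gamma_yxy = 0.576253, Gamma_yyy = 0.181362; k1 = (0.121718, -0.492749, -0.021313, 0.035918)
  k2: at (x, y) = (-0.222370, -0.611367), (dx/dtau, dy/dtau) = (0.120120, -0.490055); Gamma_xxx = 0.290185, Gamma_xxy = 0.134860, Gamma_xyy = 0.136949, Gamma_yxx = 0.169419, Gamma_yxy = 0.557801, Gamma_yyy = 0.170147; k2 = (0.120120, -0.490055, -0.021199, 0.022364)
  k3: at (x, y) = (-0.222490, -0.611165), (dx/dtau, dy/dtau) = (0.120128, -0.491071); Gamma_xxx = 0.289640, Gamma_xxy = 0.134923, Gamma_xyy = 0.137025, Gamma_yxx = 0.161735, Gamma_yxy = 0.558066, Gamma_yyy = 0.170245; k3 = (0.120128, -0.491071, -0.021305, 0.022454)
  k4: at (x, y) = (-0.213480, -0.648072), (dx/dtau, dy/dtau) = (0.118523, -0.489381); Gamma_xxx = 0.364711, Gamma_xxy = 0.131673, Gamma_xyy = 0.132383, Gamma_yxx = 1.062489, Gamma_yxy = 0.531203, Gamma_yyy = 0.160389; k4 = (0.118523, -0.489381, -0.021553, 0.008285)
  Y <- Y + (h/6)(k1 + 2k2 + 2k3 + k4): x = -0.2135, y = -0.6480, dx/dtau = 0.1185, dy/dtau = -0.4894
step 3:
  k1: at (x, y) = (-0.213480, -0.648021), (dx/dtau, dy/dtau) = (0.118522, -0.489403); Gamma_xxx = 0.364627, Gamma_xxy = 0.131670, Gamma_xyy = 0.132381, Gamma_yxx = 1.061686, Gamma_yxy = 0.531223, Gamma_yyy = 0.160396; k1 = (0.118522, -0.489403, -0.021554, 0.008296)
  k2: at (x, y) = (-0.204591, -0.684726), (dx/dtau, dy/dtau) = (0.116905, -0.488780); Gamma_xxx = 0.446113, Gamma_xxy = 0.127465, Gamma_xyy = 0.127978, Gamma_yxx = 1.958175, Gamma_yxy = 0.497786, Gamma_yyy = 0.151856; k2 = (0.116905, -0.488780, -0.022105, -0.006153)
  k3: at (x, y) = (-0.204713, -0.684679), (dx/dtau, dy/dtau) = (0.116864, -0.489864); Gamma_xxx = 0.445781, Gamma_xxy = 0.127548, Gamma_xyy = 0.128065, Gamma_yxx = 1.952884, Gamma_yxy = 0.498019, Gamma_yyy = 0.151924; k3 = (0.116864, -0.489864, -0.022216, -0.006107)
  k4: at (x, y) = (-0.195951, -0.721500), (dx/dtau, dy/dtau) = (0.115189, -0.490319); Gamma_xxx = 0.532577, Gamma_xxy = 0.122520, Gamma_xyy = 0.123872, Gamma_yxx = 2.847758, Gamma_yxy = 0.459587, Gamma_yyy = 0.144546; k4 = (0.115189, -0.490319, -0.023007, -0.020622)
  Y <- Y + (h/6)(k1 + 2k2 + 2k3 + k4): x = -0.1959, y = -0.7214, dx/dtau = 0.1152, dy/dtau = -0.4903
step 4:
  k1: at (x, y) = (-0.195949, -0.721446), (dx/dtau, dy/dtau) = (0.115191, -0.490324); Gamma_xxx = 0.532472, Gamma_xxy = 0.122518, Gamma_xyy = 0.123867, Gamma_yxx = 2.846975, Gamma_yxy = 0.459627, Gamma_yyy = 0.144549; k1 = (0.115191, -0.490324, -0.023005, -0.020608)
  k2: at (x, y) = (-0.187310, -0.758220), (dx/dtau, dy/dtau) = (0.113466, -0.491869); Gamma_xxx = 0.622675, Gamma_xxy = 0.116802, Gamma_xyy = 0.119812, Gamma_yxx = 3.735946, Gamma_yxy = 0.418002, Gamma_yyy = 0.138189; k2 = (0.113466, -0.491869, -0.023966, -0.034874)
  k3: at (x, y) = (-0.187439, -0.758336), (dx/dtau, dy/dtau) = (0.113394, -0.492939); Gamma_xxx = 0.622737, Gamma_xxy = 0.116889, Gamma_xyy = 0.119922, Gamma_yxx = 3.733129, Gamma_yxy = 0.418019, Gamma_yyy = 0.138254; k3 = (0.113394, -0.492939, -0.024080, -0.034864)
  k4: at (x, y) = (-0.178940, -0.795387), (dx/dtau, dy/dtau) = (0.111580, -0.495553); Gamma_xxx = 0.715567, Gamma_xxy = 0.110655, Gamma_xyy = 0.115985, Gamma_yxx = 4.619054, Gamma_yxy = 0.374436, Gamma_yyy = 0.132735; k4 = (0.111580, -0.495553, -0.025155, -0.048695)
  Y <- Y + (h/6)(k1 + 2k2 + 2k3 + k4): x = -0.1789, y = -0.7953, dx/dtau = 0.1116, dy/dtau = -0.4955
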